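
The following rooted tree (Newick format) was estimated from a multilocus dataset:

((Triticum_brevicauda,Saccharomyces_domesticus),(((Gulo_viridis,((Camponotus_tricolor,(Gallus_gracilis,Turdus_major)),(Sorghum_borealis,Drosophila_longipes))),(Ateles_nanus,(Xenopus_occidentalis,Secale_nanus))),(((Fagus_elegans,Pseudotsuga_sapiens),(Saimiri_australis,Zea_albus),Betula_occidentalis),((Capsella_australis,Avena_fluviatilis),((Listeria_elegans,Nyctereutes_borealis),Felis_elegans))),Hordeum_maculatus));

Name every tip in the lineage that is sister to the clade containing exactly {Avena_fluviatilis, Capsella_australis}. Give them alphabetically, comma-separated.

Felis_elegans, Listeria_elegans, Nyctereutes_borealis

The clade containing exactly {Avena_fluviatilis, Capsella_australis} attaches to the tree at the node subtending ((Capsella_australis,Avena_fluviatilis),((Listeria_elegans,Nyctereutes_borealis),Felis_elegans)).
The other lineage descending from that same node — the sister group — is ((Listeria_elegans,Nyctereutes_borealis),Felis_elegans); its 3 tips in alphabetical order are the answer.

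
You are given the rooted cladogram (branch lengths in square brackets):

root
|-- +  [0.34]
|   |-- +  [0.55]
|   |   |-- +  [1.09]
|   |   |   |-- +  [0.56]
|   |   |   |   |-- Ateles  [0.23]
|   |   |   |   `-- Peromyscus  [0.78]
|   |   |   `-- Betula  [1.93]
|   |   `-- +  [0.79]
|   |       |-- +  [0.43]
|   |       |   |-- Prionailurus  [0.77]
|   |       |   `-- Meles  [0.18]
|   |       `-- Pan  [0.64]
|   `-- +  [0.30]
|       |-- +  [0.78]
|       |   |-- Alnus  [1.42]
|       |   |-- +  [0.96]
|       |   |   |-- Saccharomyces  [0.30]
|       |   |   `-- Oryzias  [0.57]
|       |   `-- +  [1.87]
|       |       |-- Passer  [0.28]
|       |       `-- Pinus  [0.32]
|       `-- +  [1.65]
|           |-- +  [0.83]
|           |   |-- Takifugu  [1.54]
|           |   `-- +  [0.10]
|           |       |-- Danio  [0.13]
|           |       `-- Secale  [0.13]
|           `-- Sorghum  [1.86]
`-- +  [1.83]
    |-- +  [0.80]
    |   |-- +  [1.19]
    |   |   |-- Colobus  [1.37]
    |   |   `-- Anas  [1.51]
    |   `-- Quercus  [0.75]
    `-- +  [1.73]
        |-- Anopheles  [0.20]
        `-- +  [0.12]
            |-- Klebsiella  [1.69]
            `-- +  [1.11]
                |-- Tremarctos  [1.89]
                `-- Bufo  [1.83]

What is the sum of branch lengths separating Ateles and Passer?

The path runs Ateles → … → MRCA → … → Passer; the MRCA is the node subtending ((((Ateles,Peromyscus),Betula),((Prionailurus,Meles),Pan)),((Alnus,(Saccharomyces,Oryzias),(Passer,Pinus)),((Takifugu,(Danio,Secale)),Sorghum))).
Branch lengths along that path: 0.23 + 0.56 + 1.09 + 0.55 + 0.30 + 0.78 + 1.87 + 0.28 = 5.66.

5.66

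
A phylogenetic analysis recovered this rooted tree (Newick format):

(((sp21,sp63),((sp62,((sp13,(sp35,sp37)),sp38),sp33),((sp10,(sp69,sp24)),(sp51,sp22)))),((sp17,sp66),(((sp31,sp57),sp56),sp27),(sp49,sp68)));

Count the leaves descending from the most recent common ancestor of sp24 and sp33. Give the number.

The MRCA of sp24 and sp33 is the node subtending ((sp62,((sp13,(sp35,sp37)),sp38),sp33),((sp10,(sp69,sp24)),(sp51,sp22))).
That clade contains 11 terminal taxa: sp10, sp13, sp22, sp24, sp33, sp35, sp37, sp38, sp51, sp62, sp69.

11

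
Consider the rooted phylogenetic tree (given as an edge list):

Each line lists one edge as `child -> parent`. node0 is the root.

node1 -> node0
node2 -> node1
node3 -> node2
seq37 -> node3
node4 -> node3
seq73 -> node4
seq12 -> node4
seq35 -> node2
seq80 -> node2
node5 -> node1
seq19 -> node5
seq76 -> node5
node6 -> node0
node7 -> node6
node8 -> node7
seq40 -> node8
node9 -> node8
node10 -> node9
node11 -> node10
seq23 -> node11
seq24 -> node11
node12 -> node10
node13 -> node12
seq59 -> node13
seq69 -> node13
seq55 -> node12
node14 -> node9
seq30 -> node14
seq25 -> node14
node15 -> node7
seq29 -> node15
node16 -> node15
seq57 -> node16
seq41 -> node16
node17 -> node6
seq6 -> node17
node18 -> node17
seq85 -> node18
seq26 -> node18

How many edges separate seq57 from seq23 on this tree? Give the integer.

The MRCA of seq57 and seq23 is the node subtending ((seq40,(((seq23,seq24),((seq59,seq69),seq55)),(seq30,seq25))),(seq29,(seq57,seq41))).
From seq57 up to that node: 3 branches. From seq23 up to the same node: 5 branches. Total: 3 + 5 = 8.

8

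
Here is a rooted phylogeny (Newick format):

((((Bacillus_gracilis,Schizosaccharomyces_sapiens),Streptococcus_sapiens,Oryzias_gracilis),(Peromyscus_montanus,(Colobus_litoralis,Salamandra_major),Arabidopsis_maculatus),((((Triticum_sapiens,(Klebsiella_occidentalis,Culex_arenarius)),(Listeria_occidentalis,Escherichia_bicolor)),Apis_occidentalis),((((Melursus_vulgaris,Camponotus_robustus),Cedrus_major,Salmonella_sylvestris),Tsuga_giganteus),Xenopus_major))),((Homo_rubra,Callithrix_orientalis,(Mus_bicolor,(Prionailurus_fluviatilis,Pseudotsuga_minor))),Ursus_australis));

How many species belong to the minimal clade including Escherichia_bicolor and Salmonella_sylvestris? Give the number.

The MRCA of Escherichia_bicolor and Salmonella_sylvestris is the node subtending ((((Triticum_sapiens,(Klebsiella_occidentalis,Culex_arenarius)),(Listeria_occidentalis,Escherichia_bicolor)),Apis_occidentalis),((((Melursus_vulgaris,Camponotus_robustus),Cedrus_major,Salmonella_sylvestris),Tsuga_giganteus),Xenopus_major)).
That clade contains 12 terminal taxa: Apis_occidentalis, Camponotus_robustus, Cedrus_major, Culex_arenarius, Escherichia_bicolor, Klebsiella_occidentalis, Listeria_occidentalis, Melursus_vulgaris, Salmonella_sylvestris, Triticum_sapiens, Tsuga_giganteus, Xenopus_major.

12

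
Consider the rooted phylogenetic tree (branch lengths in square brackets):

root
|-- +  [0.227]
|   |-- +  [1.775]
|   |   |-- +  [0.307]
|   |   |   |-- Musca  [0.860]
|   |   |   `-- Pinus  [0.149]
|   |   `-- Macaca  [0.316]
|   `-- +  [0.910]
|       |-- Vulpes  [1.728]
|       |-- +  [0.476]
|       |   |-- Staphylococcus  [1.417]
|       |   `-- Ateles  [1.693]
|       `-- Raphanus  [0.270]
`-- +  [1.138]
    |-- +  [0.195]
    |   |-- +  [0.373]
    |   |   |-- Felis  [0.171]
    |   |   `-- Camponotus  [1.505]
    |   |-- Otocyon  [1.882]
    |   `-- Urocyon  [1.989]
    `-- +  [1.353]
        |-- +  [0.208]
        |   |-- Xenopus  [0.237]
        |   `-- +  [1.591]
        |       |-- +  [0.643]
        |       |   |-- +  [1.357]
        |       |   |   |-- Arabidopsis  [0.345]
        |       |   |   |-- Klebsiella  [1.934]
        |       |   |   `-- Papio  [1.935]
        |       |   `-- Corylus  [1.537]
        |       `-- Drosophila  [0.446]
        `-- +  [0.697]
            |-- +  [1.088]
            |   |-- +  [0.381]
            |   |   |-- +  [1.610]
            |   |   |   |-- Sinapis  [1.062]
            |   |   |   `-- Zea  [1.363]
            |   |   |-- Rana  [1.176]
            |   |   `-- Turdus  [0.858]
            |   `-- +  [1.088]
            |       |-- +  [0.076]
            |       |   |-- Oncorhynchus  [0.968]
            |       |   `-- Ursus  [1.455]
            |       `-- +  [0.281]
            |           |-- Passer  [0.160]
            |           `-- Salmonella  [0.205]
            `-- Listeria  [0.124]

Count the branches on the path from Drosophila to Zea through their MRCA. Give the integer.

8

The MRCA of Drosophila and Zea is the node subtending ((Xenopus,(((Arabidopsis,Klebsiella,Papio),Corylus),Drosophila)),((((Sinapis,Zea),Rana,Turdus),((Oncorhynchus,Ursus),(Passer,Salmonella))),Listeria)).
From Drosophila up to that node: 3 branches. From Zea up to the same node: 5 branches. Total: 3 + 5 = 8.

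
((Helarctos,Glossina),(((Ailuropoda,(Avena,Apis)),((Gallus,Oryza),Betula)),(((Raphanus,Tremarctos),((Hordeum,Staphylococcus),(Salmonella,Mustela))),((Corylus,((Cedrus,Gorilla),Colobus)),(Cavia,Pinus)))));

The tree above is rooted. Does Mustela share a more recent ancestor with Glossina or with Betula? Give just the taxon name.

Betula

The MRCA of Mustela and Betula subtends (((Ailuropoda,(Avena,Apis)),((Gallus,Oryza),Betula)),(((Raphanus,Tremarctos),((Hordeum,Staphylococcus),(Salmonella,Mustela))),((Corylus,((Cedrus,Gorilla),Colobus)),(Cavia,Pinus)))) (18 taxa).
The MRCA of Mustela and Glossina is the root, subtending the entire tree (20 taxa).
The first is nested inside the second, so Mustela shares a more recent common ancestor with Betula.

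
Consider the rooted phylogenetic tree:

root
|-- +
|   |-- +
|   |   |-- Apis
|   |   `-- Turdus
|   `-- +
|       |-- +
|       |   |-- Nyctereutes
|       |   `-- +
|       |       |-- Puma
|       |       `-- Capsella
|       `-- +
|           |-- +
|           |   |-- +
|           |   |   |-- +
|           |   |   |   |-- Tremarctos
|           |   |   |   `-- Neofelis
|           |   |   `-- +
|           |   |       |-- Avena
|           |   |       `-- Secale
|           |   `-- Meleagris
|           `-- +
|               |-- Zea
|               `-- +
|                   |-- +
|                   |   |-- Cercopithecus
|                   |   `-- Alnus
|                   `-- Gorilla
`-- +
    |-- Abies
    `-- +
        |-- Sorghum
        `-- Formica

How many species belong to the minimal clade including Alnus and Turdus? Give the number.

The MRCA of Alnus and Turdus is the node subtending ((Apis,Turdus),((Nyctereutes,(Puma,Capsella)),((((Tremarctos,Neofelis),(Avena,Secale)),Meleagris),(Zea,((Cercopithecus,Alnus),Gorilla))))).
That clade contains 14 terminal taxa: Alnus, Apis, Avena, Capsella, Cercopithecus, Gorilla, Meleagris, Neofelis, Nyctereutes, Puma, Secale, Tremarctos, Turdus, Zea.

14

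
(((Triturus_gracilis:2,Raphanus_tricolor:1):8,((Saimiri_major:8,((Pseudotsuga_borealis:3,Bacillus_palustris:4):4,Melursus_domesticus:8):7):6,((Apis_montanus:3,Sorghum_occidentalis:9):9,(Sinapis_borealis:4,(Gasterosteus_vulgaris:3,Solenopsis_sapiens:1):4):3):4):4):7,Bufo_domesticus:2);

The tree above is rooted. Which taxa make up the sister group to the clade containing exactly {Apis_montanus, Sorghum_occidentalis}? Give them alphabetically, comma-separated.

The clade containing exactly {Apis_montanus, Sorghum_occidentalis} attaches to the tree at the node subtending ((Apis_montanus,Sorghum_occidentalis),(Sinapis_borealis,(Gasterosteus_vulgaris,Solenopsis_sapiens))).
The other lineage descending from that same node — the sister group — is (Sinapis_borealis,(Gasterosteus_vulgaris,Solenopsis_sapiens)); its 3 tips in alphabetical order are the answer.

Gasterosteus_vulgaris, Sinapis_borealis, Solenopsis_sapiens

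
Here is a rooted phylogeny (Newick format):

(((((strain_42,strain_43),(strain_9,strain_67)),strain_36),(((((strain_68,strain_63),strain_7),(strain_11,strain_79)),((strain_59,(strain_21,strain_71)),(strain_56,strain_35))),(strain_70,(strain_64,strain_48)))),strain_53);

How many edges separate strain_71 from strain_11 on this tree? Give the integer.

7

The MRCA of strain_71 and strain_11 is the node subtending ((((strain_68,strain_63),strain_7),(strain_11,strain_79)),((strain_59,(strain_21,strain_71)),(strain_56,strain_35))).
From strain_71 up to that node: 4 branches. From strain_11 up to the same node: 3 branches. Total: 4 + 3 = 7.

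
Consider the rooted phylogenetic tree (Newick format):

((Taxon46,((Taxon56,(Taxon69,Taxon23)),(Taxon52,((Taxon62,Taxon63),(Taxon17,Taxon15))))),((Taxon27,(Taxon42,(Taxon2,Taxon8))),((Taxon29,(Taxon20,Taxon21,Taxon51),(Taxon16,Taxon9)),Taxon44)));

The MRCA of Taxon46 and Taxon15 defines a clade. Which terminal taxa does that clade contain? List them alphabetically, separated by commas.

Taxon15, Taxon17, Taxon23, Taxon46, Taxon52, Taxon56, Taxon62, Taxon63, Taxon69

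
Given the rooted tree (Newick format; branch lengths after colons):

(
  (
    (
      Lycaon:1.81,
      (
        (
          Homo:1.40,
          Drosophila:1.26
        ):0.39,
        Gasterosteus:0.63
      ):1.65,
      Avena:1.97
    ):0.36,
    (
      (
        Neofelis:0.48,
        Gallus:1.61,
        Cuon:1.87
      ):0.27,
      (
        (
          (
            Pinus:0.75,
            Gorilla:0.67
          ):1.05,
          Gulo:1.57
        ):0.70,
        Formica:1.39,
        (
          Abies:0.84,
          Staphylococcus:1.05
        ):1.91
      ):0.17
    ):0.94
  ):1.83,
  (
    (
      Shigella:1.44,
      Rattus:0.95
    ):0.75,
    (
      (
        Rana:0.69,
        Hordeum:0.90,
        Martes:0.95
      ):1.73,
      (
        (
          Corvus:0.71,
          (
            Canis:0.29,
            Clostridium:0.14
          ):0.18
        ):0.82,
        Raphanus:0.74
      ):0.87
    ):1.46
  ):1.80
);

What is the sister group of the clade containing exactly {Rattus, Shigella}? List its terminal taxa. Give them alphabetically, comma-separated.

Canis, Clostridium, Corvus, Hordeum, Martes, Rana, Raphanus

The clade containing exactly {Rattus, Shigella} attaches to the tree at the node subtending ((Shigella,Rattus),((Rana,Hordeum,Martes),((Corvus,(Canis,Clostridium)),Raphanus))).
The other lineage descending from that same node — the sister group — is ((Rana,Hordeum,Martes),((Corvus,(Canis,Clostridium)),Raphanus)); its 7 tips in alphabetical order are the answer.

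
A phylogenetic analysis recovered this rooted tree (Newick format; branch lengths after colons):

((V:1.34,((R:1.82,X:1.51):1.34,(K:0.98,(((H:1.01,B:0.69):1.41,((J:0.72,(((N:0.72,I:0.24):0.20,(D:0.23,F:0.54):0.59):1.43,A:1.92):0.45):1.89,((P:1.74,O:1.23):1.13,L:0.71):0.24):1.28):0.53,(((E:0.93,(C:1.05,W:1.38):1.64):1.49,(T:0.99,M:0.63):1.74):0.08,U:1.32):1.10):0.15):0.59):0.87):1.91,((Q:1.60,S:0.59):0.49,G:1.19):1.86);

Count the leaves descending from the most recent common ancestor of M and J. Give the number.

The MRCA of M and J is the node subtending (((H,B),((J,(((N,I),(D,F)),A)),((P,O),L))),(((E,(C,W)),(T,M)),U)).
That clade contains 17 terminal taxa: A, B, C, D, E, F, H, I, J, L, M, N, O, P, T, U, W.

17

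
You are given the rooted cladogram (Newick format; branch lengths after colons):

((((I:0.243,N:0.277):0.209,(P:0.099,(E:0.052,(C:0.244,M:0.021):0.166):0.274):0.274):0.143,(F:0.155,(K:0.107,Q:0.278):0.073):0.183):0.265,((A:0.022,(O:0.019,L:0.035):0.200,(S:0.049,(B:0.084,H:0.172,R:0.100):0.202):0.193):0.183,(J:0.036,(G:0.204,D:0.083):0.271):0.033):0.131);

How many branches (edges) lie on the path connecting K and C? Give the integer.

The MRCA of K and C is the node subtending (((I,N),(P,(E,(C,M)))),(F,(K,Q))).
From K up to that node: 3 branches. From C up to the same node: 5 branches. Total: 3 + 5 = 8.

8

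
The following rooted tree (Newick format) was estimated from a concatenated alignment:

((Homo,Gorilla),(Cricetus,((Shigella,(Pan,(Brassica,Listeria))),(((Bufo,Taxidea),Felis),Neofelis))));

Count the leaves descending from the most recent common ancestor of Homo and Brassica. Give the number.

11

The MRCA of Homo and Brassica is the root, so the clade is the entire tree.
That clade contains 11 terminal taxa: Brassica, Bufo, Cricetus, Felis, Gorilla, Homo, Listeria, Neofelis, Pan, Shigella, Taxidea.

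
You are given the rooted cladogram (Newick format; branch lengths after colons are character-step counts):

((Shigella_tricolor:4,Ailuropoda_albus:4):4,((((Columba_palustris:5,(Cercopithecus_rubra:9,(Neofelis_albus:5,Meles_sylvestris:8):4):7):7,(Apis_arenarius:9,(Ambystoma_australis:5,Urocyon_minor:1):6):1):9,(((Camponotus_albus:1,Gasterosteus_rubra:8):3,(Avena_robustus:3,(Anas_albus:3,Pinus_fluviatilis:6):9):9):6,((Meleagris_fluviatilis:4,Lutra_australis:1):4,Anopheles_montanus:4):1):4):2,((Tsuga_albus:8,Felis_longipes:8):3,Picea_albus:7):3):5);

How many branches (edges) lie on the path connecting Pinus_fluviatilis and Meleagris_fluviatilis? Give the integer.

7

The MRCA of Pinus_fluviatilis and Meleagris_fluviatilis is the node subtending (((Camponotus_albus,Gasterosteus_rubra),(Avena_robustus,(Anas_albus,Pinus_fluviatilis))),((Meleagris_fluviatilis,Lutra_australis),Anopheles_montanus)).
From Pinus_fluviatilis up to that node: 4 branches. From Meleagris_fluviatilis up to the same node: 3 branches. Total: 4 + 3 = 7.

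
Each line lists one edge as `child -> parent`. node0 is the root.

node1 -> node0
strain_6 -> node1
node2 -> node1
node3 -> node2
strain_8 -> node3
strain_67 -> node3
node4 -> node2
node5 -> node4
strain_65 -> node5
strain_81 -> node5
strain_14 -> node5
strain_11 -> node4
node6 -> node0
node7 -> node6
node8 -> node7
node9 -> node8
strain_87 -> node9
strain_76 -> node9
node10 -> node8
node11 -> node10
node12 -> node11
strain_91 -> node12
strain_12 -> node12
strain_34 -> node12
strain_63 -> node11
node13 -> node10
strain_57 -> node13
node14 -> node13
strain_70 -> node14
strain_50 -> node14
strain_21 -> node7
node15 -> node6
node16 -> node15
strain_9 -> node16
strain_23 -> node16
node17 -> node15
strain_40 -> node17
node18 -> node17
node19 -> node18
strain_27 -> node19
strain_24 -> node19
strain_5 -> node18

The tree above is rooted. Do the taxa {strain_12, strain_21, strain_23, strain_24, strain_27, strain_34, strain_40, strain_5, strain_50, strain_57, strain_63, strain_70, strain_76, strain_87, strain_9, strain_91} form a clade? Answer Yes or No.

Yes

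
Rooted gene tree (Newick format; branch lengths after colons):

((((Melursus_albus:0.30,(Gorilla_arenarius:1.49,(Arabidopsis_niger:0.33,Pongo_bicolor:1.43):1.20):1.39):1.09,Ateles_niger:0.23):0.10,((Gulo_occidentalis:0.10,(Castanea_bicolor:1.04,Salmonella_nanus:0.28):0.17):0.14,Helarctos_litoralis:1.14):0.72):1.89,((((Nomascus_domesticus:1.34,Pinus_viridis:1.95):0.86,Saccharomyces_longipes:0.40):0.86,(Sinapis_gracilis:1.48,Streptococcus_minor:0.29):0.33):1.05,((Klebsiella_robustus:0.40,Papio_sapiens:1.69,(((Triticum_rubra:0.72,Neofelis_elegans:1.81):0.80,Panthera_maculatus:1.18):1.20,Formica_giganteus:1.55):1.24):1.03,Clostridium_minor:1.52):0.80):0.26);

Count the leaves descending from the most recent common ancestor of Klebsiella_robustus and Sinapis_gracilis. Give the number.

12

The MRCA of Klebsiella_robustus and Sinapis_gracilis is the node subtending ((((Nomascus_domesticus,Pinus_viridis),Saccharomyces_longipes),(Sinapis_gracilis,Streptococcus_minor)),((Klebsiella_robustus,Papio_sapiens,(((Triticum_rubra,Neofelis_elegans),Panthera_maculatus),Formica_giganteus)),Clostridium_minor)).
That clade contains 12 terminal taxa: Clostridium_minor, Formica_giganteus, Klebsiella_robustus, Neofelis_elegans, Nomascus_domesticus, Panthera_maculatus, Papio_sapiens, Pinus_viridis, Saccharomyces_longipes, Sinapis_gracilis, Streptococcus_minor, Triticum_rubra.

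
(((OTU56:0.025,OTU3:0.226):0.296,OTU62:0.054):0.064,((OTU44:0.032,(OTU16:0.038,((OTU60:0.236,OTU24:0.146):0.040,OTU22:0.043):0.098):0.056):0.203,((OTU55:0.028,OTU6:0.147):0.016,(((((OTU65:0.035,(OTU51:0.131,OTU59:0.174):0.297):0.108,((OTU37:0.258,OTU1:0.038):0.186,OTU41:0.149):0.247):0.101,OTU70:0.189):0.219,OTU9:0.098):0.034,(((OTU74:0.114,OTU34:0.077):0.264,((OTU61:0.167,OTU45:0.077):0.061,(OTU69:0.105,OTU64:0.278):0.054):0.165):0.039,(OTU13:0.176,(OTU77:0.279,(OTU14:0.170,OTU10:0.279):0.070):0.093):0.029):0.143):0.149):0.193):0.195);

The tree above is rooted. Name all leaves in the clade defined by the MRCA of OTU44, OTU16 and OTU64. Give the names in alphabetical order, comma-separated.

Tracing OTU44: it sits inside (OTU44,(OTU16,((OTU60,OTU24),OTU22))).
Tracing OTU16: it sits inside (OTU16,((OTU60,OTU24),OTU22)).
Tracing OTU64: it sits inside (OTU69,OTU64).
The smallest clade enclosing all 3 is ((OTU44,(OTU16,((OTU60,OTU24),OTU22))),((OTU55,OTU6),(((((OTU65,(OTU51,OTU59)),((OTU37,OTU1),OTU41)),OTU70),OTU9),(((OTU74,OTU34),((OTU61,OTU45),(OTU69,OTU64))),(OTU13,(OTU77,(OTU14,OTU10))))))); the answer is its 25 terminal taxa in alphabetical order.

OTU1, OTU10, OTU13, OTU14, OTU16, OTU22, OTU24, OTU34, OTU37, OTU41, OTU44, OTU45, OTU51, OTU55, OTU59, OTU6, OTU60, OTU61, OTU64, OTU65, OTU69, OTU70, OTU74, OTU77, OTU9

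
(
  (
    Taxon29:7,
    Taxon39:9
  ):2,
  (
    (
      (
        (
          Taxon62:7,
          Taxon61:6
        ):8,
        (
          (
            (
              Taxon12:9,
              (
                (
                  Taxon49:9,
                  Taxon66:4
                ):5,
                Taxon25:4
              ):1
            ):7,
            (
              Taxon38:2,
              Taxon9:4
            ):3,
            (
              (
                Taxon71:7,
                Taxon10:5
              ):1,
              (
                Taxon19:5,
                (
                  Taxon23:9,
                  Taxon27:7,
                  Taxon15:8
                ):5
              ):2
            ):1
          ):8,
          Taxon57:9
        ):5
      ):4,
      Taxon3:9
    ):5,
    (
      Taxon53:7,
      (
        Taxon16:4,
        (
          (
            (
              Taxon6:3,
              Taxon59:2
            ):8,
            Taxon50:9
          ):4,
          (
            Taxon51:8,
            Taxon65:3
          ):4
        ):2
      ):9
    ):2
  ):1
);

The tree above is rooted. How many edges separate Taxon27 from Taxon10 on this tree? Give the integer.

5

The MRCA of Taxon27 and Taxon10 is the node subtending ((Taxon71,Taxon10),(Taxon19,(Taxon23,Taxon27,Taxon15))).
From Taxon27 up to that node: 3 branches. From Taxon10 up to the same node: 2 branches. Total: 3 + 2 = 5.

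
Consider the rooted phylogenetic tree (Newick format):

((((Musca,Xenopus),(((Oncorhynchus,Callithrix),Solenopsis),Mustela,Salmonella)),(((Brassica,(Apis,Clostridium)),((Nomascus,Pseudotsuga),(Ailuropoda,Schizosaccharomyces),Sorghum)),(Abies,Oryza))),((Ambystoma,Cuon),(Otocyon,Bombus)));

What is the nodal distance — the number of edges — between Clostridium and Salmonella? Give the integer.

8

The MRCA of Clostridium and Salmonella is the node subtending (((Musca,Xenopus),(((Oncorhynchus,Callithrix),Solenopsis),Mustela,Salmonella)),(((Brassica,(Apis,Clostridium)),((Nomascus,Pseudotsuga),(Ailuropoda,Schizosaccharomyces),Sorghum)),(Abies,Oryza))).
From Clostridium up to that node: 5 branches. From Salmonella up to the same node: 3 branches. Total: 5 + 3 = 8.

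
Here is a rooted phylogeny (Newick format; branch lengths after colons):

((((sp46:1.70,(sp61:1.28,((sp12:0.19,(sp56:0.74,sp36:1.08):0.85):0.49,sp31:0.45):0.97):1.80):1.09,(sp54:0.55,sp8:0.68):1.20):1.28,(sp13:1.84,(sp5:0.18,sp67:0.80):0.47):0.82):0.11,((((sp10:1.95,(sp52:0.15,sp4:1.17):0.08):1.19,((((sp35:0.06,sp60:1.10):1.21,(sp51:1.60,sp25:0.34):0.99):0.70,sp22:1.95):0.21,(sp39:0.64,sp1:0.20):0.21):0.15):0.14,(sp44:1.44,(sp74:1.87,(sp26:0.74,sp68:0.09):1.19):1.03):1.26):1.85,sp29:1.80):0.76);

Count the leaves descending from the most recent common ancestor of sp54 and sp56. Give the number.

The MRCA of sp54 and sp56 is the node subtending ((sp46,(sp61,((sp12,(sp56,sp36)),sp31))),(sp54,sp8)).
That clade contains 8 terminal taxa: sp12, sp31, sp36, sp46, sp54, sp56, sp61, sp8.

8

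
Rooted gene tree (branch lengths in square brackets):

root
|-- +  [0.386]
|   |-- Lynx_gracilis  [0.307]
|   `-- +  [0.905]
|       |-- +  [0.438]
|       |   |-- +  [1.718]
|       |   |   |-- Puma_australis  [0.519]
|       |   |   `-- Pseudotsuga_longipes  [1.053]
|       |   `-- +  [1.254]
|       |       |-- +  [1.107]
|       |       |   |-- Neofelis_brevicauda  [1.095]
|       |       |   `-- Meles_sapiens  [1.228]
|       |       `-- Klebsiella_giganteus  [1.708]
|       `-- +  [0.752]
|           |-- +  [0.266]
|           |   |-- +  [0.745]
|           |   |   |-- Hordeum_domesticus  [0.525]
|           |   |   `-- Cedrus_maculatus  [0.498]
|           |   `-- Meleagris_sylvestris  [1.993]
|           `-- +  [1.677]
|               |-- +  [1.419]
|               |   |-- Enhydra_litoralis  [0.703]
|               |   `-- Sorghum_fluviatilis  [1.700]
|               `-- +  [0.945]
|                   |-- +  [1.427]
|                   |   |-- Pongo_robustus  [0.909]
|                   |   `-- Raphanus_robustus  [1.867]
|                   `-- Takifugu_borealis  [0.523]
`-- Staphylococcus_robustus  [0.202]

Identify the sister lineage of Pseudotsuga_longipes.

Puma_australis

Pseudotsuga_longipes attaches to the tree at the node subtending (Puma_australis,Pseudotsuga_longipes).
The other lineage descending from that same node — the sister group — is the single tip Puma_australis.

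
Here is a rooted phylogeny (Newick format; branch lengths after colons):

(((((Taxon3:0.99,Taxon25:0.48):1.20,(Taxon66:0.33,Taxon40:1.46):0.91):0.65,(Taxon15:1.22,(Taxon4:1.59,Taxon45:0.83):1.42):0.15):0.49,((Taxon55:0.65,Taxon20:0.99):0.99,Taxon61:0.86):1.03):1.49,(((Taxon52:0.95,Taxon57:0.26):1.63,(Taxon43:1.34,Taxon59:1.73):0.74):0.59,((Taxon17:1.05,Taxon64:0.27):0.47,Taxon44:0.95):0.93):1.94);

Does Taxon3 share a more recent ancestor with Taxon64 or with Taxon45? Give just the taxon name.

Taxon45

The MRCA of Taxon3 and Taxon45 subtends (((Taxon3,Taxon25),(Taxon66,Taxon40)),(Taxon15,(Taxon4,Taxon45))) (7 taxa).
The MRCA of Taxon3 and Taxon64 is the root, subtending the entire tree (17 taxa).
The first is nested inside the second, so Taxon3 shares a more recent common ancestor with Taxon45.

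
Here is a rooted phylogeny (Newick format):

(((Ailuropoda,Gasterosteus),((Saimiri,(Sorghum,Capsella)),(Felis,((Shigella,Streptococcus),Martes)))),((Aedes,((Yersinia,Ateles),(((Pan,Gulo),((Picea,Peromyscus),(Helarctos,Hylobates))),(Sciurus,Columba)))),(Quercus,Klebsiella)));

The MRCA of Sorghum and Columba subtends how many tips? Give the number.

22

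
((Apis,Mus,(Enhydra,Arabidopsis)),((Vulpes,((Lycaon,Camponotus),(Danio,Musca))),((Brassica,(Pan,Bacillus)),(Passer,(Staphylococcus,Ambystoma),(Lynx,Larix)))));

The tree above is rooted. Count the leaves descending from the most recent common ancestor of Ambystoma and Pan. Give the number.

8

The MRCA of Ambystoma and Pan is the node subtending ((Brassica,(Pan,Bacillus)),(Passer,(Staphylococcus,Ambystoma),(Lynx,Larix))).
That clade contains 8 terminal taxa: Ambystoma, Bacillus, Brassica, Larix, Lynx, Pan, Passer, Staphylococcus.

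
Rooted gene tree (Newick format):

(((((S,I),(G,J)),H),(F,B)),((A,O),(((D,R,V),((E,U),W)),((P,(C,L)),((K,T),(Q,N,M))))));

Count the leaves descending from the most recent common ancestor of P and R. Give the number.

14

The MRCA of P and R is the node subtending (((D,R,V),((E,U),W)),((P,(C,L)),((K,T),(Q,N,M)))).
That clade contains 14 terminal taxa: C, D, E, K, L, M, N, P, Q, R, T, U, V, W.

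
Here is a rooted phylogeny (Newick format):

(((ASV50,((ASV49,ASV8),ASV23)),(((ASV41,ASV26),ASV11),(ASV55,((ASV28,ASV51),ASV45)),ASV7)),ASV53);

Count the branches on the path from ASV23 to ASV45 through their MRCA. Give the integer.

7

The MRCA of ASV23 and ASV45 is the node subtending ((ASV50,((ASV49,ASV8),ASV23)),(((ASV41,ASV26),ASV11),(ASV55,((ASV28,ASV51),ASV45)),ASV7)).
From ASV23 up to that node: 3 branches. From ASV45 up to the same node: 4 branches. Total: 3 + 4 = 7.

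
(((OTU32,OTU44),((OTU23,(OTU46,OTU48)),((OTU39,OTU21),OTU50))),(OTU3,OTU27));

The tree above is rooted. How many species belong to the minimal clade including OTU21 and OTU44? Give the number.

8

The MRCA of OTU21 and OTU44 is the node subtending ((OTU32,OTU44),((OTU23,(OTU46,OTU48)),((OTU39,OTU21),OTU50))).
That clade contains 8 terminal taxa: OTU21, OTU23, OTU32, OTU39, OTU44, OTU46, OTU48, OTU50.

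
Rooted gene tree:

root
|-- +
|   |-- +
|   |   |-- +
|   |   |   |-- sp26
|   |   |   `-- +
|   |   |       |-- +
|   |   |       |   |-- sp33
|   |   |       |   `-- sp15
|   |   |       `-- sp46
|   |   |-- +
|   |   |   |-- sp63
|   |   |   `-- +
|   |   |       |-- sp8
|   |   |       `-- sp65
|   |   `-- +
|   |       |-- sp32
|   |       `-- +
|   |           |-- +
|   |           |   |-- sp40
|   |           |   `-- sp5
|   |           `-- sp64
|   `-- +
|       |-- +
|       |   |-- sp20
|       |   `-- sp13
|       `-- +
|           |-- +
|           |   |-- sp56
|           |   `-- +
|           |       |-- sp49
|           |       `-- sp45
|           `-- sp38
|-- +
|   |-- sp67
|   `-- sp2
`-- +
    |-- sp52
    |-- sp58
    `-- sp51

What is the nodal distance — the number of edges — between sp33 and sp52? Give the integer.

The MRCA of sp33 and sp52 is the root of the tree.
From sp33 up to that node: 6 branches. From sp52 up to the same node: 2 branches. Total: 6 + 2 = 8.

8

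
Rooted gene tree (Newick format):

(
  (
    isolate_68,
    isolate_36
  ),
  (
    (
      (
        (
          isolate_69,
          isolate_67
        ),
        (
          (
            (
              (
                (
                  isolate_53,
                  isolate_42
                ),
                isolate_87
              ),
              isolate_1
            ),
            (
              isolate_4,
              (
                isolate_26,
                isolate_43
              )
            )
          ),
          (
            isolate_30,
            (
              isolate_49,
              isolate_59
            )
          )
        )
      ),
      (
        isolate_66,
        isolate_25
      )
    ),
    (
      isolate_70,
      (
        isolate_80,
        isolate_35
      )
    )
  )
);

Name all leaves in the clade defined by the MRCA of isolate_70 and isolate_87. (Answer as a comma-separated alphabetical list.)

Tracing isolate_70: it sits inside (isolate_70,(isolate_80,isolate_35)).
Tracing isolate_87: it sits inside ((isolate_53,isolate_42),isolate_87).
The smallest clade enclosing both is ((((isolate_69,isolate_67),(((((isolate_53,isolate_42),isolate_87),isolate_1),(isolate_4,(isolate_26,isolate_43))),(isolate_30,(isolate_49,isolate_59)))),(isolate_66,isolate_25)),(isolate_70,(isolate_80,isolate_35))); the answer is its 17 terminal taxa in alphabetical order.

isolate_1, isolate_25, isolate_26, isolate_30, isolate_35, isolate_4, isolate_42, isolate_43, isolate_49, isolate_53, isolate_59, isolate_66, isolate_67, isolate_69, isolate_70, isolate_80, isolate_87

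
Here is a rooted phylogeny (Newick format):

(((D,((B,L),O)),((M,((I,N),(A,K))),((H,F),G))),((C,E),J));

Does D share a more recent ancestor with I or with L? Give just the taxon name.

L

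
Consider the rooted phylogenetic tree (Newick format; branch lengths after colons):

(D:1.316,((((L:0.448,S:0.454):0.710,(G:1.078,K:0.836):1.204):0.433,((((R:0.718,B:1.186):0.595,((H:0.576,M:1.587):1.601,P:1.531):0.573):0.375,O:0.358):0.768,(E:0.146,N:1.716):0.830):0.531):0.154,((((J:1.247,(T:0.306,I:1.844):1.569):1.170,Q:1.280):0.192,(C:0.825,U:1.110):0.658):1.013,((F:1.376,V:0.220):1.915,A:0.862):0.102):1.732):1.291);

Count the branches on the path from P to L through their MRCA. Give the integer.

8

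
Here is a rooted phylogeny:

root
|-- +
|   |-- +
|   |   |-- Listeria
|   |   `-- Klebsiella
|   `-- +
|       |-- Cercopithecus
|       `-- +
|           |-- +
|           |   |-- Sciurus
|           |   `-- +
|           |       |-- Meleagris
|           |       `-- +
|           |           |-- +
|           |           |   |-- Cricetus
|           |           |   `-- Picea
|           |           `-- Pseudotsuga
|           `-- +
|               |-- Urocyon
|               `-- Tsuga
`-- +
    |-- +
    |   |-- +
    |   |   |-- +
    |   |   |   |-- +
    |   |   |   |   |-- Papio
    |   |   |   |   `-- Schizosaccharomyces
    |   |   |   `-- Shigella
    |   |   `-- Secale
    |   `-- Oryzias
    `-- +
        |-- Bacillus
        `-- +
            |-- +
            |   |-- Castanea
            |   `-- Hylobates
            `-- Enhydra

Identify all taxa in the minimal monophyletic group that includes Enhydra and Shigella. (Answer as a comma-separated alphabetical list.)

Bacillus, Castanea, Enhydra, Hylobates, Oryzias, Papio, Schizosaccharomyces, Secale, Shigella

Tracing Enhydra: it sits inside ((Castanea,Hylobates),Enhydra).
Tracing Shigella: it sits inside ((Papio,Schizosaccharomyces),Shigella).
The smallest clade enclosing both is (((((Papio,Schizosaccharomyces),Shigella),Secale),Oryzias),(Bacillus,((Castanea,Hylobates),Enhydra))); the answer is its 9 terminal taxa in alphabetical order.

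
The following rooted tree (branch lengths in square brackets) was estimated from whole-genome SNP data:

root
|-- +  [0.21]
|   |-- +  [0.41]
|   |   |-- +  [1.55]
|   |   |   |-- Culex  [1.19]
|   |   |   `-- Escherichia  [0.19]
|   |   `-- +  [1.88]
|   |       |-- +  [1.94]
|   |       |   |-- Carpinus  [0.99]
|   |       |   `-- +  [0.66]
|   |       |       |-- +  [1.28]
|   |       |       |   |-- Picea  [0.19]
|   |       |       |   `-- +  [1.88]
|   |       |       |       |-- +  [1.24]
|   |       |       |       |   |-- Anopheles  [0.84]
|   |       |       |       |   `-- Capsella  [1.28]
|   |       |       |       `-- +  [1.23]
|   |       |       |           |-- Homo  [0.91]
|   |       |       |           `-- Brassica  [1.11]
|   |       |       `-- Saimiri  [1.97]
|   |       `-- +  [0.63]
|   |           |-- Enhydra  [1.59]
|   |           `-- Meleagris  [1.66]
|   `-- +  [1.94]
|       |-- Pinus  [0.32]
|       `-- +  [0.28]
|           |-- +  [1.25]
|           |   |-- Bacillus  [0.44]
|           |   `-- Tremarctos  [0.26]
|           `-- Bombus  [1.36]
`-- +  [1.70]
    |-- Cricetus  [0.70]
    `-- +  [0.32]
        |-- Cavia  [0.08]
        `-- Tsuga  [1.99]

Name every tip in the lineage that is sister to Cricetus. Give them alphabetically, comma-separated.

Cavia, Tsuga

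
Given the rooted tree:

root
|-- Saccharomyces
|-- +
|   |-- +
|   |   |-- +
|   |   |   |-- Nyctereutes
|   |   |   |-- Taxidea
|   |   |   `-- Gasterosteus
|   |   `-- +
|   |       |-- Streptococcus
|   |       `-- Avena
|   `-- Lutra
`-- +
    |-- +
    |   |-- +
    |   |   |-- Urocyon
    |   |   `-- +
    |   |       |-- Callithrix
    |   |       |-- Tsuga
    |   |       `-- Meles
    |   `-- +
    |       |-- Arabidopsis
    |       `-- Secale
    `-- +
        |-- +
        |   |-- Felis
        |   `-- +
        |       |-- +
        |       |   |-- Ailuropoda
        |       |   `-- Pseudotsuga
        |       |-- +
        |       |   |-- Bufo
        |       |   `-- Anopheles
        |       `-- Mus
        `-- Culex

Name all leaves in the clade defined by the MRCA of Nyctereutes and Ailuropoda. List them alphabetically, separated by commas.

Ailuropoda, Anopheles, Arabidopsis, Avena, Bufo, Callithrix, Culex, Felis, Gasterosteus, Lutra, Meles, Mus, Nyctereutes, Pseudotsuga, Saccharomyces, Secale, Streptococcus, Taxidea, Tsuga, Urocyon

Tracing Nyctereutes: it sits inside (Nyctereutes,Taxidea,Gasterosteus).
Tracing Ailuropoda: it sits inside (Ailuropoda,Pseudotsuga).
The smallest clade enclosing both is the whole tree (their MRCA is the root), so the answer is all 20 tips in alphabetical order.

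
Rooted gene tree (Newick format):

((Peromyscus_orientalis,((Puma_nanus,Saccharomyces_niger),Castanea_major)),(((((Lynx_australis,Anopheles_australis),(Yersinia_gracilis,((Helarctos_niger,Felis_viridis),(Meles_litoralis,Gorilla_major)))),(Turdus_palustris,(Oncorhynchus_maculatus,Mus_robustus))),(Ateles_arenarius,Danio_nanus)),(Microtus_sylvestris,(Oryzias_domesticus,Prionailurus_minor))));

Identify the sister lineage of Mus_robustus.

Oncorhynchus_maculatus

Mus_robustus attaches to the tree at the node subtending (Oncorhynchus_maculatus,Mus_robustus).
The other lineage descending from that same node — the sister group — is the single tip Oncorhynchus_maculatus.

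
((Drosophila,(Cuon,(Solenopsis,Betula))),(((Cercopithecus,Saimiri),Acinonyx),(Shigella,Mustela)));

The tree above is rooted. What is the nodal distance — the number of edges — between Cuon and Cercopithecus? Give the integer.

The MRCA of Cuon and Cercopithecus is the root of the tree.
From Cuon up to that node: 3 branches. From Cercopithecus up to the same node: 4 branches. Total: 3 + 4 = 7.

7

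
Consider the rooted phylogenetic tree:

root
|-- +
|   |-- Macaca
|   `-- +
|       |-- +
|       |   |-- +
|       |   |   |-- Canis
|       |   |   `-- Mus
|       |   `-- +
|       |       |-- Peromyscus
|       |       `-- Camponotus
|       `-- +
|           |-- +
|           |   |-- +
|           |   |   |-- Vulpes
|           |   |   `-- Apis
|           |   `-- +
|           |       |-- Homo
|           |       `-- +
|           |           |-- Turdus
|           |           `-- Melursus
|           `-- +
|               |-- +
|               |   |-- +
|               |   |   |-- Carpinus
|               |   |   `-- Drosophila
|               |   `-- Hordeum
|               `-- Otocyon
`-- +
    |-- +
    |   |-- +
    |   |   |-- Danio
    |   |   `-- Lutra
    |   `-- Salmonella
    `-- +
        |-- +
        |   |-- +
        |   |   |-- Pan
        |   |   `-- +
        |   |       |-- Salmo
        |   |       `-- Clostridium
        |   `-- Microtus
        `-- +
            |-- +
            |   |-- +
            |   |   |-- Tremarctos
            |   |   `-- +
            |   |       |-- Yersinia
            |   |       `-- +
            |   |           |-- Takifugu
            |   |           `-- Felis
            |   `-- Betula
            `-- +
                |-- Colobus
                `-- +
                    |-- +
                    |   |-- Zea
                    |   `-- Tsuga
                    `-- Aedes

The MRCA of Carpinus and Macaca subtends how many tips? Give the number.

The MRCA of Carpinus and Macaca is the node subtending (Macaca,(((Canis,Mus),(Peromyscus,Camponotus)),(((Vulpes,Apis),(Homo,(Turdus,Melursus))),(((Carpinus,Drosophila),Hordeum),Otocyon)))).
That clade contains 14 terminal taxa: Apis, Camponotus, Canis, Carpinus, Drosophila, Homo, Hordeum, Macaca, Melursus, Mus, Otocyon, Peromyscus, Turdus, Vulpes.

14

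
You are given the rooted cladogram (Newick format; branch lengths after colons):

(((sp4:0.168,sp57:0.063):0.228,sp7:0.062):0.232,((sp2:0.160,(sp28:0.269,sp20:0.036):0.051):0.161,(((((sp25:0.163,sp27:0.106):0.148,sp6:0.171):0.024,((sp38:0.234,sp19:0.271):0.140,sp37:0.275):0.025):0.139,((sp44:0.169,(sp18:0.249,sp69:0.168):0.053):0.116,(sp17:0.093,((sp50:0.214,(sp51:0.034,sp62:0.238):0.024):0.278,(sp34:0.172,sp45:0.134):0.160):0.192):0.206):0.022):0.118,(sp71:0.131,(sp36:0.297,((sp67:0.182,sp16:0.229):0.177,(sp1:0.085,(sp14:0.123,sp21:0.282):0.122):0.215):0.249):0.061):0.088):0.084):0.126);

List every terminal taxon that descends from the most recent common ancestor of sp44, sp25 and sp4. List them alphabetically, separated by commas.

sp1, sp14, sp16, sp17, sp18, sp19, sp2, sp20, sp21, sp25, sp27, sp28, sp34, sp36, sp37, sp38, sp4, sp44, sp45, sp50, sp51, sp57, sp6, sp62, sp67, sp69, sp7, sp71

Tracing sp44: it sits inside (sp44,(sp18,sp69)).
Tracing sp25: it sits inside (sp25,sp27).
Tracing sp4: it sits inside (sp4,sp57).
The smallest clade enclosing all 3 is the whole tree (their MRCA is the root), so the answer is all 28 tips in alphabetical order.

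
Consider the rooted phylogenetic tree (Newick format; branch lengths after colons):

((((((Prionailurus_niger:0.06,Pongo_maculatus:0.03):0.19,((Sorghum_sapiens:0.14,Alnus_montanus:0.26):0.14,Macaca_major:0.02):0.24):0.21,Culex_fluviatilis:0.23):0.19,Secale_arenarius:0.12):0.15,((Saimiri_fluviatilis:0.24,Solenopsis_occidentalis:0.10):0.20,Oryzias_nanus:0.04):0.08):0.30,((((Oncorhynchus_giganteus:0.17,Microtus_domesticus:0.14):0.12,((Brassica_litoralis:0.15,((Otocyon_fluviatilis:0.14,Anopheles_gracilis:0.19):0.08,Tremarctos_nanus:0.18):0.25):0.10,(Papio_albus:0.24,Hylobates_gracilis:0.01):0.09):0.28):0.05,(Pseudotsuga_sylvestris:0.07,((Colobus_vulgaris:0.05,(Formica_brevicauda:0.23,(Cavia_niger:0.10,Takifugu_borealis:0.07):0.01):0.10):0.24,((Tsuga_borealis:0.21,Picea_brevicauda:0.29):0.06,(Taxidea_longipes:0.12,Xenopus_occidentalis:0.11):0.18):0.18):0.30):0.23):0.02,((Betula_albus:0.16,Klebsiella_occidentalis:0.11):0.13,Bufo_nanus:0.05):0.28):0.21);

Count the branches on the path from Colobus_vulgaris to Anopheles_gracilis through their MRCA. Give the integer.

The MRCA of Colobus_vulgaris and Anopheles_gracilis is the node subtending (((Oncorhynchus_giganteus,Microtus_domesticus),((Brassica_litoralis,((Otocyon_fluviatilis,Anopheles_gracilis),Tremarctos_nanus)),(Papio_albus,Hylobates_gracilis))),(Pseudotsuga_sylvestris,((Colobus_vulgaris,(Formica_brevicauda,(Cavia_niger,Takifugu_borealis))),((Tsuga_borealis,Picea_brevicauda),(Taxidea_longipes,Xenopus_occidentalis))))).
From Colobus_vulgaris up to that node: 4 branches. From Anopheles_gracilis up to the same node: 6 branches. Total: 4 + 6 = 10.

10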